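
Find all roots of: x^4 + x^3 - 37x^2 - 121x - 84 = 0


Let p(x) = x^4 + x^3 - 37x^2 - 121x - 84. By the rational root theorem (leading coefficient 1), any rational root is an integer divisor of 84: try ±1, ±2, ... in turn.
Test x = 1: value = -240 ≠ 0.
Test x = -1: value = 0 ✓, so (x + 1) is a factor.
Synthetic division by (x + 1): bring down 1; 1(-1) + 1 = 0; 0(-1) - 37 = -37; (-37)(-1) - 121 = -84; (-84)(-1) - 84 = 0 → quotient x^3 - 37x - 84, remainder 0.
Continue with the quotient x^3 - 37x - 84 (candidates must divide 84; re-test x = -1 first in case it repeats).
Test x = -1: value = -48 ≠ 0.
Test x = 2: value = -150 ≠ 0.
Test x = -2: value = -18 ≠ 0.
Test x = 3: value = -168 ≠ 0.
Test x = -3: value = 0 ✓, so (x + 3) is a factor.
Synthetic division by (x + 3): bring down 1; 1(-3) + 0 = -3; (-3)(-3) - 37 = -28; (-28)(-3) - 84 = 0 → quotient x^2 - 3x - 28, remainder 0.
Solve the quadratic x^2 - 3x - 28 = 0: discriminant = (-3)^2 - 4(1)(-28) = 9 + 112 = 121.
sqrt(121) = 11, so x = (3 ± 11)/2: x = 7 or x = -4.
Collecting all roots found:

x = -4, x = -3, x = -1, x = 7


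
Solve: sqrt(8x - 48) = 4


Square both sides: 8x - 48 = 4^2 = 16
8x = 16 + 48 = 64
x = 8
Check: sqrt(8*8 - 48) = sqrt(16) = 4 ✓

x = 8


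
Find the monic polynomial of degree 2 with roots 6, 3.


A monic polynomial with roots 6, 3 is:
p(x) = (x - 6)(x - 3)
After multiplying by (x - 6): x - 6
After multiplying by (x - 3): x^2 - 9x + 18

x^2 - 9x + 18


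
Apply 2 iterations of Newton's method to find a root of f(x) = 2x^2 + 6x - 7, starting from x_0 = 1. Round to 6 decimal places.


Newton's method: x_(n+1) = x_n - f(x_n)/f'(x_n)
f(x) = 2x^2 + 6x - 7
f'(x) = 4x + 6

Iteration 1:
  f(1.000000) = 1.000000
  f'(1.000000) = 10.000000
  x_1 = 1.000000 - (1.000000)/(10.000000) = 0.900000

Iteration 2:
  f(0.900000) = 0.020000
  f'(0.900000) = 9.600000
  x_2 = 0.900000 - (0.020000)/(9.600000) = 0.897917

x_2 = 0.897917


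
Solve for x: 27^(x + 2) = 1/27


Express both sides with the same base.
1/27 = 27^(-1)
Since the bases match, equate exponents: x + 2 = -1
So x = -1 - (2) = -3

x = -3


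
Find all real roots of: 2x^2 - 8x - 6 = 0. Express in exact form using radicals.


Using the quadratic formula: x = (-b ± sqrt(b^2 - 4ac)) / (2a)
Here a = 2, b = -8, c = -6
Discriminant = b^2 - 4ac = (-8)^2 - 4(2)(-6) = 64 + 48 = 112
Since discriminant = 112 > 0, there are two real roots.
x = (8 ± 4*sqrt(7)) / 4
Simplifying: x = 2 ± sqrt(7)
Numerically: x ≈ 4.6458 or x ≈ -0.6458

x = 2 + sqrt(7) or x = 2 - sqrt(7)


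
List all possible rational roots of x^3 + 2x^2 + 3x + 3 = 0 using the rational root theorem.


Rational root theorem: possible roots are ±p/q where:
  p divides the constant term (3): p ∈ {1, 3}
  q divides the leading coefficient (1): q ∈ {1}

All possible rational roots: -3, -1, 1, 3

-3, -1, 1, 3


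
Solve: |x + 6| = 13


An absolute value equation |expr| = 13 gives two cases:
Case 1: x + 6 = 13
  x = 7, so x = 7
Case 2: x + 6 = -13
  x = -19, so x = -19

x = -19, x = 7


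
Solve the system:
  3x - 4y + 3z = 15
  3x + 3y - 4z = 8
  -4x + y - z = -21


Using Cramer's rule. Expand each determinant along the first row.
D  = 3*[3*(-1) - (-4)*1] - (-4)*[3*(-1) - (-4)*(-4)] + 3*[3*1 - 3*(-4)]
  = 3*(1) - (-4)*(-19) + 3*(15) = -28
Dx = 15*[3*(-1) - (-4)*1] - (-4)*[8*(-1) - (-4)*(-21)] + 3*[8*1 - 3*(-21)]
  = 15*(1) - (-4)*(-92) + 3*(71) = -140
Dy = 3*[8*(-1) - (-4)*(-21)] - 15*[3*(-1) - (-4)*(-4)] + 3*[3*(-21) - 8*(-4)]
  = 3*(-92) - 15*(-19) + 3*(-31) = -84
Dz = 3*[3*(-21) - 8*1] - (-4)*[3*(-21) - 8*(-4)] + 15*[3*1 - 3*(-4)]
  = 3*(-71) - (-4)*(-31) + 15*(15) = -112
x = Dx/D = -140/-28 = 5, y = Dy/D = -84/-28 = 3, z = Dz/D = -112/-28 = 4
Check eq1: (3)(5) + (-4)(3) + (3)(4) = 15 = 15 ✓
Check eq2: (3)(5) + (3)(3) + (-4)(4) = 8 = 8 ✓
Check eq3: (-4)(5) + (1)(3) + (-1)(4) = -21 = -21 ✓

x = 5, y = 3, z = 4


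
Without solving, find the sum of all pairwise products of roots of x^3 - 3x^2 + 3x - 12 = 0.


By Vieta's formulas for x^3 + bx^2 + cx + d = 0:
  r1 + r2 + r3 = -b/a = 3
  r1*r2 + r1*r3 + r2*r3 = c/a = 3
  r1*r2*r3 = -d/a = 12


Sum of pairwise products = 3


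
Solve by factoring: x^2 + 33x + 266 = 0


We need two numbers that multiply to 266 and add to 33.
Those numbers are 14 and 19 (since 14 * 19 = 266 and 14 + 19 = 33).
So x^2 + 33x + 266 = (x + 14)(x + 19) = 0
Setting each factor to zero: x = -14 or x = -19

x = -19, x = -14


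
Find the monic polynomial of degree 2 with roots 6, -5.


A monic polynomial with roots 6, -5 is:
p(x) = (x - 6)(x + 5)
After multiplying by (x - 6): x - 6
After multiplying by (x + 5): x^2 - x - 30

x^2 - x - 30


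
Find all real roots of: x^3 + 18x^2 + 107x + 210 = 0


Let p(x) = x^3 + 18x^2 + 107x + 210. By the rational root theorem (leading coefficient 1), any rational root is an integer divisor of 210: try ±1, ±2, ... in turn.
Test x = 1: value = 336 ≠ 0.
Test x = -1: value = 120 ≠ 0.
Test x = 2: value = 504 ≠ 0.
Test x = -2: value = 60 ≠ 0.
Test x = 3: value = 720 ≠ 0.
Test x = -3: value = 24 ≠ 0.
Test x = 5: value = 1320 ≠ 0.
Test x = -5: value = 0 ✓, so (x + 5) is a factor.
Synthetic division by (x + 5): bring down 1; 1(-5) + 18 = 13; 13(-5) + 107 = 42; 42(-5) + 210 = 0 → quotient x^2 + 13x + 42, remainder 0.
Solve the quadratic x^2 + 13x + 42 = 0: discriminant = 13^2 - 4(1)(42) = 169 - 168 = 1.
sqrt(1) = 1, so x = (-13 ± 1)/2: x = -6 or x = -7.

x = -7, x = -6, x = -5


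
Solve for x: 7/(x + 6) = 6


Multiply both sides by (x + 6): 7 = 6(x + 6)
Distribute: 7 = 6x + 36
6x = 7 - 36 = -29
x = -29/6

x = -29/6


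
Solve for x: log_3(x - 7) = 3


Convert to exponential form: x - 7 = 3^3 = 27
x = 27 + 7 = 34
Check: log_3(34 - 7) = log_3(27) = log_3(27) = 3 ✓

x = 34


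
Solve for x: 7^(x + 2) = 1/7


Express both sides with the same base.
1/7 = 7^(-1)
Since the bases match, equate exponents: x + 2 = -1
So x = -1 - (2) = -3

x = -3


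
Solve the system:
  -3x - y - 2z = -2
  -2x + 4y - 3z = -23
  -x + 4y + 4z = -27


Using Cramer's rule. Expand each determinant along the first row.
D  = (-3)*[4*4 - (-3)*4] - (-1)*[(-2)*4 - (-3)*(-1)] + (-2)*[(-2)*4 - 4*(-1)]
  = (-3)*(28) - (-1)*(-11) + (-2)*(-4) = -87
Dx = (-2)*[4*4 - (-3)*4] - (-1)*[(-23)*4 - (-3)*(-27)] + (-2)*[(-23)*4 - 4*(-27)]
  = (-2)*(28) - (-1)*(-173) + (-2)*(16) = -261
Dy = (-3)*[(-23)*4 - (-3)*(-27)] - (-2)*[(-2)*4 - (-3)*(-1)] + (-2)*[(-2)*(-27) - (-23)*(-1)]
  = (-3)*(-173) - (-2)*(-11) + (-2)*(31) = 435
Dz = (-3)*[4*(-27) - (-23)*4] - (-1)*[(-2)*(-27) - (-23)*(-1)] + (-2)*[(-2)*4 - 4*(-1)]
  = (-3)*(-16) - (-1)*(31) + (-2)*(-4) = 87
x = Dx/D = -261/-87 = 3, y = Dy/D = 435/-87 = -5, z = Dz/D = 87/-87 = -1
Check eq1: (-3)(3) + (-1)(-5) + (-2)(-1) = -2 = -2 ✓
Check eq2: (-2)(3) + (4)(-5) + (-3)(-1) = -23 = -23 ✓
Check eq3: (-1)(3) + (4)(-5) + (4)(-1) = -27 = -27 ✓

x = 3, y = -5, z = -1


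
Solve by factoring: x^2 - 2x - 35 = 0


We need two numbers that multiply to -35 and add to -2.
Those numbers are -7 and 5 (since (-7) * 5 = -35 and (-7) + 5 = -2).
So x^2 - 2x - 35 = (x - 7)(x + 5) = 0
Setting each factor to zero: x = 7 or x = -5

x = -5, x = 7


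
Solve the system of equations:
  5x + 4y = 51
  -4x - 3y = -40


Using Cramer's rule:
Determinant D = (5)(-3) - (-4)(4) = -15 + 16 = 1
Dx = (51)(-3) - (-40)(4) = -153 + 160 = 7
Dy = (5)(-40) - (-4)(51) = -200 + 204 = 4
x = Dx/D = 7/1 = 7
y = Dy/D = 4/1 = 4

x = 7, y = 4


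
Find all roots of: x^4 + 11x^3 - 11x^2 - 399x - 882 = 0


Let p(x) = x^4 + 11x^3 - 11x^2 - 399x - 882. By the rational root theorem (leading coefficient 1), any rational root is an integer divisor of 882: try ±1, ±2, ... in turn.
Test x = 1: value = -1280 ≠ 0.
Test x = -1: value = -504 ≠ 0.
Test x = 2: value = -1620 ≠ 0.
Test x = -2: value = -200 ≠ 0.
Test x = 3: value = -1800 ≠ 0.
Test x = -3: value = 0 ✓, so (x + 3) is a factor.
Synthetic division by (x + 3): bring down 1; 1(-3) + 11 = 8; 8(-3) - 11 = -35; (-35)(-3) - 399 = -294; (-294)(-3) - 882 = 0 → quotient x^3 + 8x^2 - 35x - 294, remainder 0.
Continue with the quotient x^3 + 8x^2 - 35x - 294 (candidates must divide 294; re-test x = -3 first in case it repeats).
Test x = -3: value = -144 ≠ 0.
Test x = 6: value = 0 ✓, so (x - 6) is a factor.
Synthetic division by (x - 6): bring down 1; 1(6) + 8 = 14; 14(6) - 35 = 49; 49(6) - 294 = 0 → quotient x^2 + 14x + 49, remainder 0.
Solve the quadratic x^2 + 14x + 49 = 0: discriminant = 14^2 - 4(1)(49) = 196 - 196 = 0.
Discriminant = 0, so a double root: x = -14/2 = -7.
Collecting all roots found:

x = -7 (multiplicity 2), x = -3, x = 6


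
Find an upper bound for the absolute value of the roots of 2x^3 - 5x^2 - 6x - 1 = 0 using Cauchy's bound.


Cauchy's bound: all roots r satisfy |r| <= 1 + max(|a_i/a_n|) for i = 0,...,n-1
where a_n is the leading coefficient.

Coefficients: [2, -5, -6, -1]
Leading coefficient a_n = 2
Ratios |a_i/a_n|: 5/2, 3, 1/2
Maximum ratio: 3
Cauchy's bound: |r| <= 1 + 3 = 4

Upper bound = 4


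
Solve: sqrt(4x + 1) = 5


Square both sides: 4x + 1 = 5^2 = 25
4x = 25 - 1 = 24
x = 6
Check: sqrt(4*6 + 1) = sqrt(25) = 5 ✓

x = 6


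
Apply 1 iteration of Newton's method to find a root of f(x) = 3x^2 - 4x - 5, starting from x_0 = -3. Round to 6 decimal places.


Newton's method: x_(n+1) = x_n - f(x_n)/f'(x_n)
f(x) = 3x^2 - 4x - 5
f'(x) = 6x - 4

Iteration 1:
  f(-3.000000) = 34.000000
  f'(-3.000000) = -22.000000
  x_1 = -3.000000 - (34.000000)/(-22.000000) = -1.454545

x_1 = -1.454545


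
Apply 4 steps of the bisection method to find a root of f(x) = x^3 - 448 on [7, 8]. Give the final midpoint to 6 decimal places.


f(x) = x^3 - 448
f(7) = -105 < 0
f(8) = 64 > 0

Step 1: midpoint = (7.000000 + 8.000000)/2 = 7.500000
  f(7.500000) = -26.125000
  f(mid) < 0, so root is in [7.500000, 8.000000]

Step 2: midpoint = (7.500000 + 8.000000)/2 = 7.750000
  f(7.750000) = 17.484375
  f(mid) > 0, so root is in [7.500000, 7.750000]

Step 3: midpoint = (7.500000 + 7.750000)/2 = 7.625000
  f(7.625000) = -4.677734
  f(mid) < 0, so root is in [7.625000, 7.750000]

Step 4: midpoint = (7.625000 + 7.750000)/2 = 7.687500
  f(7.687500) = 6.313232
  f(mid) > 0, so root is in [7.625000, 7.687500]

midpoint = 7.687500


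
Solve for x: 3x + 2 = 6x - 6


Starting with: 3x + 2 = 6x - 6
Move all x terms to left: (3 - 6)x = -6 - 2
Simplify: -3x = -8
Divide both sides by -3: x = 8/3

x = 8/3


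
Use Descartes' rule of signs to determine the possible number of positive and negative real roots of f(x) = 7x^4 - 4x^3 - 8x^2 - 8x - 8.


Descartes' rule of signs:

For positive roots, count sign changes in f(x) = 7x^4 - 4x^3 - 8x^2 - 8x - 8:
Signs of coefficients: +, -, -, -, -
Number of sign changes: 1
Possible positive real roots: 1

For negative roots, examine f(-x) = 7x^4 + 4x^3 - 8x^2 + 8x - 8:
Signs of coefficients: +, +, -, +, -
Number of sign changes: 3
Possible negative real roots: 3, 1

Positive roots: 1; Negative roots: 3 or 1


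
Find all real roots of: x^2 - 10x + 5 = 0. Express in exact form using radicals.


Using the quadratic formula: x = (-b ± sqrt(b^2 - 4ac)) / (2a)
Here a = 1, b = -10, c = 5
Discriminant = b^2 - 4ac = (-10)^2 - 4(1)(5) = 100 - 20 = 80
Since discriminant = 80 > 0, there are two real roots.
x = (10 ± 4*sqrt(5)) / 2
Simplifying: x = 5 ± 2*sqrt(5)
Numerically: x ≈ 9.4721 or x ≈ 0.5279

x = 5 + 2*sqrt(5) or x = 5 - 2*sqrt(5)


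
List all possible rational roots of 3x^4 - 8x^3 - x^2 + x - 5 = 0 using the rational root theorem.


Rational root theorem: possible roots are ±p/q where:
  p divides the constant term (-5): p ∈ {1, 5}
  q divides the leading coefficient (3): q ∈ {1, 3}

All possible rational roots: -5, -5/3, -1, -1/3, 1/3, 1, 5/3, 5

-5, -5/3, -1, -1/3, 1/3, 1, 5/3, 5


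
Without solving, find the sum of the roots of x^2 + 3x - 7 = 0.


By Vieta's formulas for ax^2 + bx + c = 0:
  Sum of roots = -b/a
  Product of roots = c/a

Here a = 1, b = 3, c = -7
Sum = -(3)/1 = -3
Product = -7/1 = -7

Sum = -3


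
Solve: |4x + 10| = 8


An absolute value equation |expr| = 8 gives two cases:
Case 1: 4x + 10 = 8
  4x = -2, so x = -1/2
Case 2: 4x + 10 = -8
  4x = -18, so x = -9/2

x = -9/2, x = -1/2


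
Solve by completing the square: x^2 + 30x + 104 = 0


Start: x^2 + 30x + 104 = 0
Move constant: x^2 + 30x = -104
Half of 30 is 15, squared is 225
Add 225 to both sides: x^2 + 30x + 225 = 121
(x + 15)^2 = 121
x + 15 = ±11
x = -15 + 11 = -4 or x = -15 - 11 = -26

x = -26, x = -4


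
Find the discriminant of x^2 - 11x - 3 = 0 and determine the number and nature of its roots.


For ax^2 + bx + c = 0, discriminant D = b^2 - 4ac
Here a = 1, b = -11, c = -3
D = (-11)^2 - 4(1)(-3) = 121 + 12 = 133

D = 133 > 0 but not a perfect square
The equation has 2 distinct real irrational roots.

Discriminant = 133, 2 distinct real irrational roots


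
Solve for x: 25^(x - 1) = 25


Express both sides with the same base.
25 = 25^1
Since the bases match, equate exponents: x - 1 = 1
So x = 1 - (-1) = 2

x = 2


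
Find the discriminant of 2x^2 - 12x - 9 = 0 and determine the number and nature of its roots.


For ax^2 + bx + c = 0, discriminant D = b^2 - 4ac
Here a = 2, b = -12, c = -9
D = (-12)^2 - 4(2)(-9) = 144 + 72 = 216

D = 216 > 0 but not a perfect square
The equation has 2 distinct real irrational roots.

Discriminant = 216, 2 distinct real irrational roots


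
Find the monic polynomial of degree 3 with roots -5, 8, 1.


A monic polynomial with roots -5, 8, 1 is:
p(x) = (x + 5)(x - 8)(x - 1)
After multiplying by (x + 5): x + 5
After multiplying by (x - 8): x^2 - 3x - 40
After multiplying by (x - 1): x^3 - 4x^2 - 37x + 40

x^3 - 4x^2 - 37x + 40


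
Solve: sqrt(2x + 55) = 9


Square both sides: 2x + 55 = 9^2 = 81
2x = 81 - 55 = 26
x = 13
Check: sqrt(2*13 + 55) = sqrt(81) = 9 ✓

x = 13


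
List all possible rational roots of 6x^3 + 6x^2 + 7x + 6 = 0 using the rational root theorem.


Rational root theorem: possible roots are ±p/q where:
  p divides the constant term (6): p ∈ {1, 2, 3, 6}
  q divides the leading coefficient (6): q ∈ {1, 2, 3, 6}

All possible rational roots: -6, -3, -2, -3/2, -1, -2/3, -1/2, -1/3, -1/6, 1/6, 1/3, 1/2, 2/3, 1, 3/2, 2, 3, 6

-6, -3, -2, -3/2, -1, -2/3, -1/2, -1/3, -1/6, 1/6, 1/3, 1/2, 2/3, 1, 3/2, 2, 3, 6


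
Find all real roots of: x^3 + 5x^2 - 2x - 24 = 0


Let p(x) = x^3 + 5x^2 - 2x - 24. By the rational root theorem (leading coefficient 1), any rational root is an integer divisor of 24: try ±1, ±2, ... in turn.
Test x = 1: value = -20 ≠ 0.
Test x = -1: value = -18 ≠ 0.
Test x = 2: value = 0 ✓, so (x - 2) is a factor.
Synthetic division by (x - 2): bring down 1; 1(2) + 5 = 7; 7(2) - 2 = 12; 12(2) - 24 = 0 → quotient x^2 + 7x + 12, remainder 0.
Solve the quadratic x^2 + 7x + 12 = 0: discriminant = 7^2 - 4(1)(12) = 49 - 48 = 1.
sqrt(1) = 1, so x = (-7 ± 1)/2: x = -3 or x = -4.

x = -4, x = -3, x = 2


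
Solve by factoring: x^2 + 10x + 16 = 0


We need two numbers that multiply to 16 and add to 10.
Those numbers are 8 and 2 (since 8 * 2 = 16 and 8 + 2 = 10).
So x^2 + 10x + 16 = (x + 8)(x + 2) = 0
Setting each factor to zero: x = -8 or x = -2

x = -8, x = -2


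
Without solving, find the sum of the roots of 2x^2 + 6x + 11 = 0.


By Vieta's formulas for ax^2 + bx + c = 0:
  Sum of roots = -b/a
  Product of roots = c/a

Here a = 2, b = 6, c = 11
Sum = -(6)/2 = -3
Product = 11/2 = 11/2

Sum = -3


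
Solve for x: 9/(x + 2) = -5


Multiply both sides by (x + 2): 9 = -5(x + 2)
Distribute: 9 = -5x - 10
-5x = 9 + 10 = 19
x = -19/5

x = -19/5


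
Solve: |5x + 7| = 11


An absolute value equation |expr| = 11 gives two cases:
Case 1: 5x + 7 = 11
  5x = 4, so x = 4/5
Case 2: 5x + 7 = -11
  5x = -18, so x = -18/5

x = -18/5, x = 4/5


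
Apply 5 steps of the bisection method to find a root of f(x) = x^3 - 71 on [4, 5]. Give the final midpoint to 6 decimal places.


f(x) = x^3 - 71
f(4) = -7 < 0
f(5) = 54 > 0

Step 1: midpoint = (4.000000 + 5.000000)/2 = 4.500000
  f(4.500000) = 20.125000
  f(mid) > 0, so root is in [4.000000, 4.500000]

Step 2: midpoint = (4.000000 + 4.500000)/2 = 4.250000
  f(4.250000) = 5.765625
  f(mid) > 0, so root is in [4.000000, 4.250000]

Step 3: midpoint = (4.000000 + 4.250000)/2 = 4.125000
  f(4.125000) = -0.810547
  f(mid) < 0, so root is in [4.125000, 4.250000]

Step 4: midpoint = (4.125000 + 4.250000)/2 = 4.187500
  f(4.187500) = 2.428467
  f(mid) > 0, so root is in [4.125000, 4.187500]

Step 5: midpoint = (4.125000 + 4.187500)/2 = 4.156250
  f(4.156250) = 0.796783
  f(mid) > 0, so root is in [4.125000, 4.156250]

midpoint = 4.156250


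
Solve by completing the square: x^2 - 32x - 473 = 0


Start: x^2 - 32x - 473 = 0
Move constant: x^2 - 32x = 473
Half of -32 is -16, squared is 256
Add 256 to both sides: x^2 - 32x + 256 = 729
(x - 16)^2 = 729
x - 16 = ±27
x = 16 + 27 = 43 or x = 16 - 27 = -11

x = -11, x = 43


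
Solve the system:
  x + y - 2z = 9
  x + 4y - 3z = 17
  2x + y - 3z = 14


Using Cramer's rule. Expand each determinant along the first row.
D  = 1*[4*(-3) - (-3)*1] - 1*[1*(-3) - (-3)*2] + (-2)*[1*1 - 4*2]
  = 1*(-9) - 1*(3) + (-2)*(-7) = 2
Dx = 9*[4*(-3) - (-3)*1] - 1*[17*(-3) - (-3)*14] + (-2)*[17*1 - 4*14]
  = 9*(-9) - 1*(-9) + (-2)*(-39) = 6
Dy = 1*[17*(-3) - (-3)*14] - 9*[1*(-3) - (-3)*2] + (-2)*[1*14 - 17*2]
  = 1*(-9) - 9*(3) + (-2)*(-20) = 4
Dz = 1*[4*14 - 17*1] - 1*[1*14 - 17*2] + 9*[1*1 - 4*2]
  = 1*(39) - 1*(-20) + 9*(-7) = -4
x = Dx/D = 6/2 = 3, y = Dy/D = 4/2 = 2, z = Dz/D = -4/2 = -2
Check eq1: (1)(3) + (1)(2) + (-2)(-2) = 9 = 9 ✓
Check eq2: (1)(3) + (4)(2) + (-3)(-2) = 17 = 17 ✓
Check eq3: (2)(3) + (1)(2) + (-3)(-2) = 14 = 14 ✓

x = 3, y = 2, z = -2


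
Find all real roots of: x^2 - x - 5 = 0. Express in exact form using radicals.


Using the quadratic formula: x = (-b ± sqrt(b^2 - 4ac)) / (2a)
Here a = 1, b = -1, c = -5
Discriminant = b^2 - 4ac = (-1)^2 - 4(1)(-5) = 1 + 20 = 21
Since discriminant = 21 > 0, there are two real roots.
x = (1 ± sqrt(21)) / 2
Numerically: x ≈ 2.7913 or x ≈ -1.7913

x = (1 + sqrt(21)) / 2 or x = (1 - sqrt(21)) / 2


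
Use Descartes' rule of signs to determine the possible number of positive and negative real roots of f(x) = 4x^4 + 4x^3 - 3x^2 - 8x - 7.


Descartes' rule of signs:

For positive roots, count sign changes in f(x) = 4x^4 + 4x^3 - 3x^2 - 8x - 7:
Signs of coefficients: +, +, -, -, -
Number of sign changes: 1
Possible positive real roots: 1

For negative roots, examine f(-x) = 4x^4 - 4x^3 - 3x^2 + 8x - 7:
Signs of coefficients: +, -, -, +, -
Number of sign changes: 3
Possible negative real roots: 3, 1

Positive roots: 1; Negative roots: 3 or 1


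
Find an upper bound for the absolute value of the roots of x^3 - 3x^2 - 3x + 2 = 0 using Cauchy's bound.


Cauchy's bound: all roots r satisfy |r| <= 1 + max(|a_i/a_n|) for i = 0,...,n-1
where a_n is the leading coefficient.

Coefficients: [1, -3, -3, 2]
Leading coefficient a_n = 1
Ratios |a_i/a_n|: 3, 3, 2
Maximum ratio: 3
Cauchy's bound: |r| <= 1 + 3 = 4

Upper bound = 4


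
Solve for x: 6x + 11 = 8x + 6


Starting with: 6x + 11 = 8x + 6
Move all x terms to left: (6 - 8)x = 6 - 11
Simplify: -2x = -5
Divide both sides by -2: x = 5/2

x = 5/2


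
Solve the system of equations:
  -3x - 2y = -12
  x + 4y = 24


Using Cramer's rule:
Determinant D = (-3)(4) - (1)(-2) = -12 + 2 = -10
Dx = (-12)(4) - (24)(-2) = -48 + 48 = 0
Dy = (-3)(24) - (1)(-12) = -72 + 12 = -60
x = Dx/D = 0/-10 = 0
y = Dy/D = -60/-10 = 6

x = 0, y = 6


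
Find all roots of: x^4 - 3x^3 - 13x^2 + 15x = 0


The constant term is 0, so x = 0 is a root. Factor out x:
  x^3 - 3x^2 - 13x + 15 = 0
Let p(x) = x^3 - 3x^2 - 13x + 15. By the rational root theorem (leading coefficient 1), any rational root is an integer divisor of 15: try ±1, ±2, ... in turn.
Test x = 1: value = 0 ✓, so (x - 1) is a factor.
Synthetic division by (x - 1): bring down 1; 1(1) - 3 = -2; (-2)(1) - 13 = -15; (-15)(1) + 15 = 0 → quotient x^2 - 2x - 15, remainder 0.
Solve the quadratic x^2 - 2x - 15 = 0: discriminant = (-2)^2 - 4(1)(-15) = 4 + 60 = 64.
sqrt(64) = 8, so x = (2 ± 8)/2: x = 5 or x = -3.
Collecting all roots found:

x = -3, x = 0, x = 1, x = 5


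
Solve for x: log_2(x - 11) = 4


Convert to exponential form: x - 11 = 2^4 = 16
x = 16 + 11 = 27
Check: log_2(27 - 11) = log_2(16) = log_2(16) = 4 ✓

x = 27


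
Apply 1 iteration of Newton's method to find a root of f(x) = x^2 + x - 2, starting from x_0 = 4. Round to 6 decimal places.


Newton's method: x_(n+1) = x_n - f(x_n)/f'(x_n)
f(x) = x^2 + x - 2
f'(x) = 2x + 1

Iteration 1:
  f(4.000000) = 18.000000
  f'(4.000000) = 9.000000
  x_1 = 4.000000 - (18.000000)/(9.000000) = 2.000000

x_1 = 2.000000


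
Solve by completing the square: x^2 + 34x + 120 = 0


Start: x^2 + 34x + 120 = 0
Move constant: x^2 + 34x = -120
Half of 34 is 17, squared is 289
Add 289 to both sides: x^2 + 34x + 289 = 169
(x + 17)^2 = 169
x + 17 = ±13
x = -17 + 13 = -4 or x = -17 - 13 = -30

x = -30, x = -4


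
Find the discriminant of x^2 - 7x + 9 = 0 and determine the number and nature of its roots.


For ax^2 + bx + c = 0, discriminant D = b^2 - 4ac
Here a = 1, b = -7, c = 9
D = (-7)^2 - 4(1)(9) = 49 - 36 = 13

D = 13 > 0 but not a perfect square
The equation has 2 distinct real irrational roots.

Discriminant = 13, 2 distinct real irrational roots


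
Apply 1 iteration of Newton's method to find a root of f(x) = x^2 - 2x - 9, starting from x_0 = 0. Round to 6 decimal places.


Newton's method: x_(n+1) = x_n - f(x_n)/f'(x_n)
f(x) = x^2 - 2x - 9
f'(x) = 2x - 2

Iteration 1:
  f(0.000000) = -9.000000
  f'(0.000000) = -2.000000
  x_1 = 0.000000 - (-9.000000)/(-2.000000) = -4.500000

x_1 = -4.500000


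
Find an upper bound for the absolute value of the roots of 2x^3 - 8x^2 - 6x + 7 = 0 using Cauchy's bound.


Cauchy's bound: all roots r satisfy |r| <= 1 + max(|a_i/a_n|) for i = 0,...,n-1
where a_n is the leading coefficient.

Coefficients: [2, -8, -6, 7]
Leading coefficient a_n = 2
Ratios |a_i/a_n|: 4, 3, 7/2
Maximum ratio: 4
Cauchy's bound: |r| <= 1 + 4 = 5

Upper bound = 5


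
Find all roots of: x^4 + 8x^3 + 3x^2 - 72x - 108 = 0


Let p(x) = x^4 + 8x^3 + 3x^2 - 72x - 108. By the rational root theorem (leading coefficient 1), any rational root is an integer divisor of 108: try ±1, ±2, ... in turn.
Test x = 1: value = -168 ≠ 0.
Test x = -1: value = -40 ≠ 0.
Test x = 2: value = -160 ≠ 0.
Test x = -2: value = 0 ✓, so (x + 2) is a factor.
Synthetic division by (x + 2): bring down 1; 1(-2) + 8 = 6; 6(-2) + 3 = -9; (-9)(-2) - 72 = -54; (-54)(-2) - 108 = 0 → quotient x^3 + 6x^2 - 9x - 54, remainder 0.
Continue with the quotient x^3 + 6x^2 - 9x - 54 (candidates must divide 54; re-test x = -2 first in case it repeats).
Test x = -2: value = -20 ≠ 0.
Test x = 3: value = 0 ✓, so (x - 3) is a factor.
Synthetic division by (x - 3): bring down 1; 1(3) + 6 = 9; 9(3) - 9 = 18; 18(3) - 54 = 0 → quotient x^2 + 9x + 18, remainder 0.
Solve the quadratic x^2 + 9x + 18 = 0: discriminant = 9^2 - 4(1)(18) = 81 - 72 = 9.
sqrt(9) = 3, so x = (-9 ± 3)/2: x = -3 or x = -6.
Collecting all roots found:

x = -6, x = -3, x = -2, x = 3


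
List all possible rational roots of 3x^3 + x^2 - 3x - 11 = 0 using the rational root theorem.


Rational root theorem: possible roots are ±p/q where:
  p divides the constant term (-11): p ∈ {1, 11}
  q divides the leading coefficient (3): q ∈ {1, 3}

All possible rational roots: -11, -11/3, -1, -1/3, 1/3, 1, 11/3, 11

-11, -11/3, -1, -1/3, 1/3, 1, 11/3, 11


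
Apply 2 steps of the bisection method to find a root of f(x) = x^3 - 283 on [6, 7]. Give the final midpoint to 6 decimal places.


f(x) = x^3 - 283
f(6) = -67 < 0
f(7) = 60 > 0

Step 1: midpoint = (6.000000 + 7.000000)/2 = 6.500000
  f(6.500000) = -8.375000
  f(mid) < 0, so root is in [6.500000, 7.000000]

Step 2: midpoint = (6.500000 + 7.000000)/2 = 6.750000
  f(6.750000) = 24.546875
  f(mid) > 0, so root is in [6.500000, 6.750000]

midpoint = 6.750000


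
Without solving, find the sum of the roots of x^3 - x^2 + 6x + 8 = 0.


By Vieta's formulas for x^3 + bx^2 + cx + d = 0:
  r1 + r2 + r3 = -b/a = 1
  r1*r2 + r1*r3 + r2*r3 = c/a = 6
  r1*r2*r3 = -d/a = -8


Sum = 1


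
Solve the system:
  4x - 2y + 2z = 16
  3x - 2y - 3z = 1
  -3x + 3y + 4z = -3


Using Cramer's rule. Expand each determinant along the first row.
D  = 4*[(-2)*4 - (-3)*3] - (-2)*[3*4 - (-3)*(-3)] + 2*[3*3 - (-2)*(-3)]
  = 4*(1) - (-2)*(3) + 2*(3) = 16
Dx = 16*[(-2)*4 - (-3)*3] - (-2)*[1*4 - (-3)*(-3)] + 2*[1*3 - (-2)*(-3)]
  = 16*(1) - (-2)*(-5) + 2*(-3) = 0
Dy = 4*[1*4 - (-3)*(-3)] - 16*[3*4 - (-3)*(-3)] + 2*[3*(-3) - 1*(-3)]
  = 4*(-5) - 16*(3) + 2*(-6) = -80
Dz = 4*[(-2)*(-3) - 1*3] - (-2)*[3*(-3) - 1*(-3)] + 16*[3*3 - (-2)*(-3)]
  = 4*(3) - (-2)*(-6) + 16*(3) = 48
x = Dx/D = 0/16 = 0, y = Dy/D = -80/16 = -5, z = Dz/D = 48/16 = 3
Check eq1: (4)(0) + (-2)(-5) + (2)(3) = 16 = 16 ✓
Check eq2: (3)(0) + (-2)(-5) + (-3)(3) = 1 = 1 ✓
Check eq3: (-3)(0) + (3)(-5) + (4)(3) = -3 = -3 ✓

x = 0, y = -5, z = 3


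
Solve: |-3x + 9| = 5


An absolute value equation |expr| = 5 gives two cases:
Case 1: -3x + 9 = 5
  -3x = -4, so x = 4/3
Case 2: -3x + 9 = -5
  -3x = -14, so x = 14/3

x = 4/3, x = 14/3


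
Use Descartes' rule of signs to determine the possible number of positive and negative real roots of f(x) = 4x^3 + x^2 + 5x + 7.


Descartes' rule of signs:

For positive roots, count sign changes in f(x) = 4x^3 + x^2 + 5x + 7:
Signs of coefficients: +, +, +, +
Number of sign changes: 0
Possible positive real roots: 0

For negative roots, examine f(-x) = -4x^3 + x^2 - 5x + 7:
Signs of coefficients: -, +, -, +
Number of sign changes: 3
Possible negative real roots: 3, 1

Positive roots: 0; Negative roots: 3 or 1


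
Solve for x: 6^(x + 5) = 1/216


Express both sides with the same base.
1/216 = 6^(-3)
Since the bases match, equate exponents: x + 5 = -3
So x = -3 - (5) = -8

x = -8


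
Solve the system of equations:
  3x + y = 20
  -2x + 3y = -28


Using Cramer's rule:
Determinant D = (3)(3) - (-2)(1) = 9 + 2 = 11
Dx = (20)(3) - (-28)(1) = 60 + 28 = 88
Dy = (3)(-28) - (-2)(20) = -84 + 40 = -44
x = Dx/D = 88/11 = 8
y = Dy/D = -44/11 = -4

x = 8, y = -4


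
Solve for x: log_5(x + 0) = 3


Convert to exponential form: x + 0 = 5^3 = 125
x = 125 - 0 = 125
Check: log_5(125 + 0) = log_5(125) = log_5(125) = 3 ✓

x = 125


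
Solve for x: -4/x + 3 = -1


Subtract 3 from both sides: -4/x = -4
Multiply both sides by x: -4 = -4 * x
Divide by -4: x = 1

x = 1


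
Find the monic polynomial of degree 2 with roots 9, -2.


A monic polynomial with roots 9, -2 is:
p(x) = (x - 9)(x + 2)
After multiplying by (x - 9): x - 9
After multiplying by (x + 2): x^2 - 7x - 18

x^2 - 7x - 18


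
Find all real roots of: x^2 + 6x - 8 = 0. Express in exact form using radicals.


Using the quadratic formula: x = (-b ± sqrt(b^2 - 4ac)) / (2a)
Here a = 1, b = 6, c = -8
Discriminant = b^2 - 4ac = 6^2 - 4(1)(-8) = 36 + 32 = 68
Since discriminant = 68 > 0, there are two real roots.
x = (-6 ± 2*sqrt(17)) / 2
Simplifying: x = -3 ± sqrt(17)
Numerically: x ≈ 1.1231 or x ≈ -7.1231

x = -3 + sqrt(17) or x = -3 - sqrt(17)


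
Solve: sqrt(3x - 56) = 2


Square both sides: 3x - 56 = 2^2 = 4
3x = 4 + 56 = 60
x = 20
Check: sqrt(3*20 - 56) = sqrt(4) = 2 ✓

x = 20


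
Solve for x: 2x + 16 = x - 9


Starting with: 2x + 16 = x - 9
Move all x terms to left: (2 - 1)x = -9 - 16
Simplify: x = -25
Divide both sides by 1: x = -25

x = -25


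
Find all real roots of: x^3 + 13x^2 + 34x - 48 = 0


Let p(x) = x^3 + 13x^2 + 34x - 48. By the rational root theorem (leading coefficient 1), any rational root is an integer divisor of 48: try ±1, ±2, ... in turn.
Test x = 1: value = 0 ✓, so (x - 1) is a factor.
Synthetic division by (x - 1): bring down 1; 1(1) + 13 = 14; 14(1) + 34 = 48; 48(1) - 48 = 0 → quotient x^2 + 14x + 48, remainder 0.
Solve the quadratic x^2 + 14x + 48 = 0: discriminant = 14^2 - 4(1)(48) = 196 - 192 = 4.
sqrt(4) = 2, so x = (-14 ± 2)/2: x = -6 or x = -8.

x = -8, x = -6, x = 1


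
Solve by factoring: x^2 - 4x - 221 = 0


We need two numbers that multiply to -221 and add to -4.
Those numbers are 13 and -17 (since 13 * (-17) = -221 and 13 + (-17) = -4).
So x^2 - 4x - 221 = (x + 13)(x - 17) = 0
Setting each factor to zero: x = -13 or x = 17

x = -13, x = 17


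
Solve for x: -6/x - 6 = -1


Subtract -6 from both sides: -6/x = 5
Multiply both sides by x: -6 = 5 * x
Divide by 5: x = -6/5

x = -6/5


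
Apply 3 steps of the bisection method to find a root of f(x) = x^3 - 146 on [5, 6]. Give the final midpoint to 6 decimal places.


f(x) = x^3 - 146
f(5) = -21 < 0
f(6) = 70 > 0

Step 1: midpoint = (5.000000 + 6.000000)/2 = 5.500000
  f(5.500000) = 20.375000
  f(mid) > 0, so root is in [5.000000, 5.500000]

Step 2: midpoint = (5.000000 + 5.500000)/2 = 5.250000
  f(5.250000) = -1.296875
  f(mid) < 0, so root is in [5.250000, 5.500000]

Step 3: midpoint = (5.250000 + 5.500000)/2 = 5.375000
  f(5.375000) = 9.287109
  f(mid) > 0, so root is in [5.250000, 5.375000]

midpoint = 5.375000


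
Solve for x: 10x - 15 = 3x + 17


Starting with: 10x - 15 = 3x + 17
Move all x terms to left: (10 - 3)x = 17 + 15
Simplify: 7x = 32
Divide both sides by 7: x = 32/7

x = 32/7


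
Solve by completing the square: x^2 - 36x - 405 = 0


Start: x^2 - 36x - 405 = 0
Move constant: x^2 - 36x = 405
Half of -36 is -18, squared is 324
Add 324 to both sides: x^2 - 36x + 324 = 729
(x - 18)^2 = 729
x - 18 = ±27
x = 18 + 27 = 45 or x = 18 - 27 = -9

x = -9, x = 45


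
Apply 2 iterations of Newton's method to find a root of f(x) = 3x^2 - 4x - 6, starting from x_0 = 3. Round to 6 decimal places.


Newton's method: x_(n+1) = x_n - f(x_n)/f'(x_n)
f(x) = 3x^2 - 4x - 6
f'(x) = 6x - 4

Iteration 1:
  f(3.000000) = 9.000000
  f'(3.000000) = 14.000000
  x_1 = 3.000000 - (9.000000)/(14.000000) = 2.357143

Iteration 2:
  f(2.357143) = 1.239796
  f'(2.357143) = 10.142857
  x_2 = 2.357143 - (1.239796)/(10.142857) = 2.234909

x_2 = 2.234909


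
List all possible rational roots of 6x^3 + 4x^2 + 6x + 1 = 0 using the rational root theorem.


Rational root theorem: possible roots are ±p/q where:
  p divides the constant term (1): p ∈ {1}
  q divides the leading coefficient (6): q ∈ {1, 2, 3, 6}

All possible rational roots: -1, -1/2, -1/3, -1/6, 1/6, 1/3, 1/2, 1

-1, -1/2, -1/3, -1/6, 1/6, 1/3, 1/2, 1


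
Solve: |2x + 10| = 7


An absolute value equation |expr| = 7 gives two cases:
Case 1: 2x + 10 = 7
  2x = -3, so x = -3/2
Case 2: 2x + 10 = -7
  2x = -17, so x = -17/2

x = -17/2, x = -3/2


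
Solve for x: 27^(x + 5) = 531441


Express both sides with the same base.
531441 = 27^4
Since the bases match, equate exponents: x + 5 = 4
So x = 4 - (5) = -1

x = -1


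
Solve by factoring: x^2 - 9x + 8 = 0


We need two numbers that multiply to 8 and add to -9.
Those numbers are -8 and -1 (since (-8) * (-1) = 8 and (-8) + (-1) = -9).
So x^2 - 9x + 8 = (x - 8)(x - 1) = 0
Setting each factor to zero: x = 8 or x = 1

x = 1, x = 8


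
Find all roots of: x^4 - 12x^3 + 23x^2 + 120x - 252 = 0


Let p(x) = x^4 - 12x^3 + 23x^2 + 120x - 252. By the rational root theorem (leading coefficient 1), any rational root is an integer divisor of 252: try ±1, ±2, ... in turn.
Test x = 1: value = -120 ≠ 0.
Test x = -1: value = -336 ≠ 0.
Test x = 2: value = 0 ✓, so (x - 2) is a factor.
Synthetic division by (x - 2): bring down 1; 1(2) - 12 = -10; (-10)(2) + 23 = 3; 3(2) + 120 = 126; 126(2) - 252 = 0 → quotient x^3 - 10x^2 + 3x + 126, remainder 0.
Continue with the quotient x^3 - 10x^2 + 3x + 126 (candidates must divide 126; re-test x = 2 first in case it repeats).
Test x = 2: value = 100 ≠ 0.
Test x = -2: value = 72 ≠ 0.
Test x = 3: value = 72 ≠ 0.
Test x = -3: value = 0 ✓, so (x + 3) is a factor.
Synthetic division by (x + 3): bring down 1; 1(-3) - 10 = -13; (-13)(-3) + 3 = 42; 42(-3) + 126 = 0 → quotient x^2 - 13x + 42, remainder 0.
Solve the quadratic x^2 - 13x + 42 = 0: discriminant = (-13)^2 - 4(1)(42) = 169 - 168 = 1.
sqrt(1) = 1, so x = (13 ± 1)/2: x = 7 or x = 6.
Collecting all roots found:

x = -3, x = 2, x = 6, x = 7


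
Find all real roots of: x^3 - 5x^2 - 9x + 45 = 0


Let p(x) = x^3 - 5x^2 - 9x + 45. By the rational root theorem (leading coefficient 1), any rational root is an integer divisor of 45: try ±1, ±2, ... in turn.
Test x = 1: value = 32 ≠ 0.
Test x = -1: value = 48 ≠ 0.
Test x = 3: value = 0 ✓, so (x - 3) is a factor.
Synthetic division by (x - 3): bring down 1; 1(3) - 5 = -2; (-2)(3) - 9 = -15; (-15)(3) + 45 = 0 → quotient x^2 - 2x - 15, remainder 0.
Solve the quadratic x^2 - 2x - 15 = 0: discriminant = (-2)^2 - 4(1)(-15) = 4 + 60 = 64.
sqrt(64) = 8, so x = (2 ± 8)/2: x = 5 or x = -3.

x = -3, x = 3, x = 5


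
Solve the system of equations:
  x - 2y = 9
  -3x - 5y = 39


Using Cramer's rule:
Determinant D = (1)(-5) - (-3)(-2) = -5 - 6 = -11
Dx = (9)(-5) - (39)(-2) = -45 + 78 = 33
Dy = (1)(39) - (-3)(9) = 39 + 27 = 66
x = Dx/D = 33/-11 = -3
y = Dy/D = 66/-11 = -6

x = -3, y = -6


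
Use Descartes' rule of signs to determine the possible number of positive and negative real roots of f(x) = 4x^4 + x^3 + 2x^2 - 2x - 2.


Descartes' rule of signs:

For positive roots, count sign changes in f(x) = 4x^4 + x^3 + 2x^2 - 2x - 2:
Signs of coefficients: +, +, +, -, -
Number of sign changes: 1
Possible positive real roots: 1

For negative roots, examine f(-x) = 4x^4 - x^3 + 2x^2 + 2x - 2:
Signs of coefficients: +, -, +, +, -
Number of sign changes: 3
Possible negative real roots: 3, 1

Positive roots: 1; Negative roots: 3 or 1


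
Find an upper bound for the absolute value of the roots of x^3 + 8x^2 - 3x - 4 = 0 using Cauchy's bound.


Cauchy's bound: all roots r satisfy |r| <= 1 + max(|a_i/a_n|) for i = 0,...,n-1
where a_n is the leading coefficient.

Coefficients: [1, 8, -3, -4]
Leading coefficient a_n = 1
Ratios |a_i/a_n|: 8, 3, 4
Maximum ratio: 8
Cauchy's bound: |r| <= 1 + 8 = 9

Upper bound = 9


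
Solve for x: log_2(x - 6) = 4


Convert to exponential form: x - 6 = 2^4 = 16
x = 16 + 6 = 22
Check: log_2(22 - 6) = log_2(16) = log_2(16) = 4 ✓

x = 22


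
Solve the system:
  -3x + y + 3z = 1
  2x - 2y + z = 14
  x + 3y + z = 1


Using Cramer's rule. Expand each determinant along the first row.
D  = (-3)*[(-2)*1 - 1*3] - 1*[2*1 - 1*1] + 3*[2*3 - (-2)*1]
  = (-3)*(-5) - 1*(1) + 3*(8) = 38
Dx = 1*[(-2)*1 - 1*3] - 1*[14*1 - 1*1] + 3*[14*3 - (-2)*1]
  = 1*(-5) - 1*(13) + 3*(44) = 114
Dy = (-3)*[14*1 - 1*1] - 1*[2*1 - 1*1] + 3*[2*1 - 14*1]
  = (-3)*(13) - 1*(1) + 3*(-12) = -76
Dz = (-3)*[(-2)*1 - 14*3] - 1*[2*1 - 14*1] + 1*[2*3 - (-2)*1]
  = (-3)*(-44) - 1*(-12) + 1*(8) = 152
x = Dx/D = 114/38 = 3, y = Dy/D = -76/38 = -2, z = Dz/D = 152/38 = 4
Check eq1: (-3)(3) + (1)(-2) + (3)(4) = 1 = 1 ✓
Check eq2: (2)(3) + (-2)(-2) + (1)(4) = 14 = 14 ✓
Check eq3: (1)(3) + (3)(-2) + (1)(4) = 1 = 1 ✓

x = 3, y = -2, z = 4


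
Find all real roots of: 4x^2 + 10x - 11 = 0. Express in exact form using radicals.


Using the quadratic formula: x = (-b ± sqrt(b^2 - 4ac)) / (2a)
Here a = 4, b = 10, c = -11
Discriminant = b^2 - 4ac = 10^2 - 4(4)(-11) = 100 + 176 = 276
Since discriminant = 276 > 0, there are two real roots.
x = (-10 ± 2*sqrt(69)) / 8
Simplifying: x = (-5 ± sqrt(69)) / 4
Numerically: x ≈ 0.8267 or x ≈ -3.3267

x = (-5 + sqrt(69)) / 4 or x = (-5 - sqrt(69)) / 4


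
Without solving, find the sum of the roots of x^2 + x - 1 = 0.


By Vieta's formulas for ax^2 + bx + c = 0:
  Sum of roots = -b/a
  Product of roots = c/a

Here a = 1, b = 1, c = -1
Sum = -(1)/1 = -1
Product = -1/1 = -1

Sum = -1


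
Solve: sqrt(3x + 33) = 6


Square both sides: 3x + 33 = 6^2 = 36
3x = 36 - 33 = 3
x = 1
Check: sqrt(3*1 + 33) = sqrt(36) = 6 ✓

x = 1


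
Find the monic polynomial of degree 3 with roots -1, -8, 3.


A monic polynomial with roots -1, -8, 3 is:
p(x) = (x + 1)(x + 8)(x - 3)
After multiplying by (x + 1): x + 1
After multiplying by (x + 8): x^2 + 9x + 8
After multiplying by (x - 3): x^3 + 6x^2 - 19x - 24

x^3 + 6x^2 - 19x - 24


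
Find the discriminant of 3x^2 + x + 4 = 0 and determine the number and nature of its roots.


For ax^2 + bx + c = 0, discriminant D = b^2 - 4ac
Here a = 3, b = 1, c = 4
D = (1)^2 - 4(3)(4) = 1 - 48 = -47

D = -47 < 0
The equation has no real roots (2 complex conjugate roots).

Discriminant = -47, no real roots (2 complex conjugate roots)


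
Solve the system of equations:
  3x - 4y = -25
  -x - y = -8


Using Cramer's rule:
Determinant D = (3)(-1) - (-1)(-4) = -3 - 4 = -7
Dx = (-25)(-1) - (-8)(-4) = 25 - 32 = -7
Dy = (3)(-8) - (-1)(-25) = -24 - 25 = -49
x = Dx/D = -7/-7 = 1
y = Dy/D = -49/-7 = 7

x = 1, y = 7


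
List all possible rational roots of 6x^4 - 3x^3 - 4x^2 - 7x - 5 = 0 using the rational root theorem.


Rational root theorem: possible roots are ±p/q where:
  p divides the constant term (-5): p ∈ {1, 5}
  q divides the leading coefficient (6): q ∈ {1, 2, 3, 6}

All possible rational roots: -5, -5/2, -5/3, -1, -5/6, -1/2, -1/3, -1/6, 1/6, 1/3, 1/2, 5/6, 1, 5/3, 5/2, 5

-5, -5/2, -5/3, -1, -5/6, -1/2, -1/3, -1/6, 1/6, 1/3, 1/2, 5/6, 1, 5/3, 5/2, 5


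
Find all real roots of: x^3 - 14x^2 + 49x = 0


The constant term is 0, so x = 0 is a root. Factor out x:
  x(x^2 - 14x + 49) = 0
Solve the quadratic x^2 - 14x + 49 = 0: discriminant = (-14)^2 - 4(1)(49) = 196 - 196 = 0.
Discriminant = 0, so a double root: x = 14/2 = 7.

x = 0, x = 7 (multiplicity 2)


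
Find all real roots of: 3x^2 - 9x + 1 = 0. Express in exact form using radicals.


Using the quadratic formula: x = (-b ± sqrt(b^2 - 4ac)) / (2a)
Here a = 3, b = -9, c = 1
Discriminant = b^2 - 4ac = (-9)^2 - 4(3)(1) = 81 - 12 = 69
Since discriminant = 69 > 0, there are two real roots.
x = (9 ± sqrt(69)) / 6
Numerically: x ≈ 2.8844 or x ≈ 0.1156

x = (9 + sqrt(69)) / 6 or x = (9 - sqrt(69)) / 6


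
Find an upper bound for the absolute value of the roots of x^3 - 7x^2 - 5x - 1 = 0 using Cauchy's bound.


Cauchy's bound: all roots r satisfy |r| <= 1 + max(|a_i/a_n|) for i = 0,...,n-1
where a_n is the leading coefficient.

Coefficients: [1, -7, -5, -1]
Leading coefficient a_n = 1
Ratios |a_i/a_n|: 7, 5, 1
Maximum ratio: 7
Cauchy's bound: |r| <= 1 + 7 = 8

Upper bound = 8


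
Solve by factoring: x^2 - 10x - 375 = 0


We need two numbers that multiply to -375 and add to -10.
Those numbers are -25 and 15 (since (-25) * 15 = -375 and (-25) + 15 = -10).
So x^2 - 10x - 375 = (x - 25)(x + 15) = 0
Setting each factor to zero: x = 25 or x = -15

x = -15, x = 25


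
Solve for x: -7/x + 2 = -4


Subtract 2 from both sides: -7/x = -6
Multiply both sides by x: -7 = -6 * x
Divide by -6: x = 7/6

x = 7/6


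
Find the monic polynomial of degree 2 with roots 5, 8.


A monic polynomial with roots 5, 8 is:
p(x) = (x - 5)(x - 8)
After multiplying by (x - 5): x - 5
After multiplying by (x - 8): x^2 - 13x + 40

x^2 - 13x + 40


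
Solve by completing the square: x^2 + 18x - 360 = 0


Start: x^2 + 18x - 360 = 0
Move constant: x^2 + 18x = 360
Half of 18 is 9, squared is 81
Add 81 to both sides: x^2 + 18x + 81 = 441
(x + 9)^2 = 441
x + 9 = ±21
x = -9 + 21 = 12 or x = -9 - 21 = -30

x = -30, x = 12


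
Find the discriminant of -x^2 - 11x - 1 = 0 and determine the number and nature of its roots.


For ax^2 + bx + c = 0, discriminant D = b^2 - 4ac
Here a = -1, b = -11, c = -1
D = (-11)^2 - 4(-1)(-1) = 121 - 4 = 117

D = 117 > 0 but not a perfect square
The equation has 2 distinct real irrational roots.

Discriminant = 117, 2 distinct real irrational roots


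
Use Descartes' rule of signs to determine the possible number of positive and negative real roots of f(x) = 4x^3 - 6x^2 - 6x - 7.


Descartes' rule of signs:

For positive roots, count sign changes in f(x) = 4x^3 - 6x^2 - 6x - 7:
Signs of coefficients: +, -, -, -
Number of sign changes: 1
Possible positive real roots: 1

For negative roots, examine f(-x) = -4x^3 - 6x^2 + 6x - 7:
Signs of coefficients: -, -, +, -
Number of sign changes: 2
Possible negative real roots: 2, 0

Positive roots: 1; Negative roots: 2 or 0
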